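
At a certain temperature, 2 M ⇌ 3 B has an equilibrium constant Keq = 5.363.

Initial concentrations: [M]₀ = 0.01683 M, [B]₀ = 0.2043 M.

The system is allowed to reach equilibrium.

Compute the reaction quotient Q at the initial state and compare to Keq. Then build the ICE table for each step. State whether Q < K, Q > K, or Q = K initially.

Q₀ = 30.1; Q > K (proceeds reverse)

Q₀ = 30.1 vs Keq = 5.363 ⇒ Q>K, reverse
Step 1:
                    M           B
  I           0.01683      0.2043
  C           0.01616    -0.02424
  E           0.03299      0.1801
  solve Keq expr → x = -0.008081; check Q = 5.363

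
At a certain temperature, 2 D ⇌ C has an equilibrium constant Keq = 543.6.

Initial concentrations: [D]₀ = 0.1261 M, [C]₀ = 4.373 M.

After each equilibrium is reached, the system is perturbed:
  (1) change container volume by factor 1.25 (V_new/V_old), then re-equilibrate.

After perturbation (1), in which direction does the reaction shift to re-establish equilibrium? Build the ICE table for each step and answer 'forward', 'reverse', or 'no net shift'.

Q₀ = 275 vs Keq = 543.6 ⇒ Q<K, forward
Step 1:
                    D           C
  I            0.1261       4.373
  C          -0.03622     0.01811
  E           0.08988       4.391
  solve Keq expr → x = 0.01811; check Q = 543.6
Then change container volume by factor 1.25 (V_new/V_old).
Step 2:
                    D           C
  I            0.0719       3.513
  C          0.008439   -0.004219
  E           0.08034       3.509
  solve Keq expr → x = -0.004219; check Q = 543.6

Direction: reverse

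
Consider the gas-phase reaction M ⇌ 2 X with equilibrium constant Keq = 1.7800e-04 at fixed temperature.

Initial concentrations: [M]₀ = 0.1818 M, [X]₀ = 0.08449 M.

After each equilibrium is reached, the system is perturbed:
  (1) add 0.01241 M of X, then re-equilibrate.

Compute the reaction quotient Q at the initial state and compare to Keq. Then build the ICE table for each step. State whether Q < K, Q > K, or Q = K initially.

Q₀ = 0.03927; Q > K (proceeds reverse)

Q₀ = 0.03927 vs Keq = 1.7800e-04 ⇒ Q>K, reverse
Step 1:
                   M          X
  I           0.1818    0.08449
  C          0.03911   -0.07822
  E           0.2209   0.006271
  solve Keq expr → x = -0.03911; check Q = 1.7800e-04
Then add 0.01241 M of X.
Step 2:
                   M          X
  I           0.2209    0.01868
  C         0.006162   -0.01232
  E           0.2271   0.006358
  solve Keq expr → x = -0.006162; check Q = 1.7800e-04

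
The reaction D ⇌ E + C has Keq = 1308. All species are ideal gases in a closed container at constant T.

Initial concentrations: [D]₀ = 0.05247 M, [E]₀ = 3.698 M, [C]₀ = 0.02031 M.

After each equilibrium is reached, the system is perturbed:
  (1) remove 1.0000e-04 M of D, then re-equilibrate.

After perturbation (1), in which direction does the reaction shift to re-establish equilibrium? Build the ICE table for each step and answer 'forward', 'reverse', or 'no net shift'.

Q₀ = 1.431 vs Keq = 1308 ⇒ Q<K, forward
Step 1:
                  D         E         C
  Initial   0.05247     3.698   0.02031
  Change   -0.05226   0.05226   0.05226
  Equil   2.0808e-04      3.75   0.07257
  solve Keq expr → x = 0.05226; check Q = 1308
Then remove 1.0000e-04 M of D.
Step 2:
                  D         E         C
  Initial 1.0808e-04      3.75   0.07257
  Change  9.9709e-05 -9.9709e-05 -9.9709e-05
  Equil   2.0778e-04      3.75   0.07247
  solve Keq expr → x = -9.9709e-05; check Q = 1308

Direction: reverse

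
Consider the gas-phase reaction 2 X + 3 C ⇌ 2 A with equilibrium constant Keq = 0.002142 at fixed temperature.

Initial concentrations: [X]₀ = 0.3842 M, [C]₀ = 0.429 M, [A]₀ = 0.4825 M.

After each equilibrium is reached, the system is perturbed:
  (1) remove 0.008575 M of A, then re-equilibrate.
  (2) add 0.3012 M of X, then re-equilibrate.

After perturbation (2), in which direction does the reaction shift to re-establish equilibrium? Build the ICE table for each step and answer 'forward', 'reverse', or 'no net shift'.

Direction: forward

Q₀ = 19.98 vs Keq = 0.002142 ⇒ Q>K, reverse
Step 1:
                  X         C         A
  I          0.3842     0.429    0.4825
  C          0.4393    0.6589   -0.4393
  E          0.8235     1.088   0.04324
  solve Keq expr → x = -0.2196; check Q = 0.002142
Then remove 0.008575 M of A.
Step 2:
                  X         C         A
  I          0.8235     1.088   0.03467
  C       -0.007516  -0.01127  0.007516
  E          0.8159     1.077   0.04218
  solve Keq expr → x = 0.003758; check Q = 0.002142
Then add 0.3012 M of X.
Step 3:
                  X         C         A
  I           1.117     1.077   0.04218
  C         -0.0133  -0.01996    0.0133
  E           1.104     1.057   0.05549
  solve Keq expr → x = 0.006652; check Q = 0.002142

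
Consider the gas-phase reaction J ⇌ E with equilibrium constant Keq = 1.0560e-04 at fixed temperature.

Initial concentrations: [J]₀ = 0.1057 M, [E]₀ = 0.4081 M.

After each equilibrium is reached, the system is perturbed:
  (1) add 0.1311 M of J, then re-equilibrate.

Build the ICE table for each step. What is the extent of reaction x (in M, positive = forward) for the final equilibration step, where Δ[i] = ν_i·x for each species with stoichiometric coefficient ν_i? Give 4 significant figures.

Q₀ = 3.861 vs Keq = 1.0560e-04 ⇒ Q>K, reverse
Step 1:
                    J           E
  I            0.1057      0.4081
  C             0.408      -0.408
  E            0.5137  5.4252e-05
  solve Keq expr → x = -0.408; check Q = 1.0560e-04
Then add 0.1311 M of J.
Step 2:
                    J           E
  I            0.6448  5.4252e-05
  C       -1.3843e-05  1.3843e-05
  E            0.6448  6.8094e-05
  solve Keq expr → x = 1.3843e-05; check Q = 1.0560e-04

x = 1.3843e-05 M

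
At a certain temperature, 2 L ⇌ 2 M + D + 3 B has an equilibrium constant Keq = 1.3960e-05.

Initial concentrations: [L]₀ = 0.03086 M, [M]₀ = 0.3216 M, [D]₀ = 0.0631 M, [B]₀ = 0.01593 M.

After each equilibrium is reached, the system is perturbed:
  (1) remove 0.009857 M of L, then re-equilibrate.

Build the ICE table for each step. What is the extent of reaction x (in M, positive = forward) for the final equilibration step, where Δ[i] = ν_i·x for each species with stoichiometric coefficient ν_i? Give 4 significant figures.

x = -7.6255e-04 M

Q₀ = 2.7702e-05 vs Keq = 1.3960e-05 ⇒ Q>K, reverse
Step 1:
                   L          M          D          B
  Initial    0.03086     0.3216     0.0631    0.01593
  Change    0.001774  -0.001774 -8.8699e-04  -0.002661
  Equil      0.03263     0.3198    0.06221    0.01327
  solve Keq expr → x = -8.8699e-04; check Q = 1.3960e-05
Then remove 0.009857 M of L.
Step 2:
                   L          M          D          B
  Initial    0.02278     0.3198    0.06221    0.01327
  Change    0.001525  -0.001525 -7.6255e-04  -0.002288
  Equil       0.0243     0.3183    0.06145    0.01098
  solve Keq expr → x = -7.6255e-04; check Q = 1.3960e-05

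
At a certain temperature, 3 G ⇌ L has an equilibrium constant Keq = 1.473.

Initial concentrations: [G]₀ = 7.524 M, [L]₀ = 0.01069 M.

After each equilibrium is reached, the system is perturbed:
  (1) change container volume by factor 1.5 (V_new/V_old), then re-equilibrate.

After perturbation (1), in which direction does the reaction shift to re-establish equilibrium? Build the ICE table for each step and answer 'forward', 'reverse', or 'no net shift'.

Direction: reverse

Q₀ = 2.5098e-05 vs Keq = 1.473 ⇒ Q<K, forward
Step 1:
                  G         L
  Initial     7.524   0.01069
  Change     -6.391      2.13
  Equil       1.133     2.141
  solve Keq expr → x = 2.13; check Q = 1.473
Then change container volume by factor 1.5 (V_new/V_old).
Step 2:
                  G         L
  Initial    0.7552     1.427
  Change     0.2174  -0.07245
  Equil      0.9725     1.355
  solve Keq expr → x = -0.07245; check Q = 1.473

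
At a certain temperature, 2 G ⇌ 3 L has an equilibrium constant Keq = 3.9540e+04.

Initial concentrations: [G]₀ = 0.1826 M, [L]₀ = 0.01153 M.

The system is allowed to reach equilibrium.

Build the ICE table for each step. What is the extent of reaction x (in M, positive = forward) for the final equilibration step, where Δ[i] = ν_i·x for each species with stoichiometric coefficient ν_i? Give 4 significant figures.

x = 0.09092 M

Q₀ = 4.5971e-05 vs Keq = 3.9540e+04 ⇒ Q<K, forward
Step 1:
                    G           L
  I            0.1826     0.01153
  C           -0.1818      0.2728
  E        7.6228e-04      0.2843
  solve Keq expr → x = 0.09092; check Q = 3.9540e+04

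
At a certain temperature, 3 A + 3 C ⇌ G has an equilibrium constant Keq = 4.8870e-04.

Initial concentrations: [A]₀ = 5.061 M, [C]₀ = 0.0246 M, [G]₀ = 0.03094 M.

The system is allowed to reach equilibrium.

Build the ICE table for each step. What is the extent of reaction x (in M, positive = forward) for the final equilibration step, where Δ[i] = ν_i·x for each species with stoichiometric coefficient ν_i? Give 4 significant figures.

x = -0.03083 M

Q₀ = 16.03 vs Keq = 4.8870e-04 ⇒ Q>K, reverse
Step 1:
                   A          C          G
  Initial      5.061     0.0246    0.03094
  Change      0.0925     0.0925   -0.03083
  Equil        5.153     0.1171 1.0740e-04
  solve Keq expr → x = -0.03083; check Q = 4.8870e-04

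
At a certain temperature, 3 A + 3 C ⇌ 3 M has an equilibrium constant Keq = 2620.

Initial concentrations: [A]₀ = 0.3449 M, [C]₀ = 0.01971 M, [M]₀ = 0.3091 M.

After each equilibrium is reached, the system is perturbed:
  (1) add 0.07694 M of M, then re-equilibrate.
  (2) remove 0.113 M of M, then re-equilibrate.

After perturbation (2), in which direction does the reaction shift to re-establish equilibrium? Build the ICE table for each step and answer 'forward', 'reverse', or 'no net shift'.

Direction: forward

Q₀ = 9.4006e+04 vs Keq = 2620 ⇒ Q>K, reverse
Step 1:
                    A           C           M
  Initial      0.3449     0.01971      0.3091
  Change      0.03322     0.03322    -0.03322
  Equil        0.3781     0.05293      0.2759
  solve Keq expr → x = -0.01107; check Q = 2620
Then add 0.07694 M of M.
Step 2:
                    A           C           M
  Initial      0.3781     0.05293      0.3528
  Change      0.01085     0.01085    -0.01085
  Equil         0.389     0.06377       0.342
  solve Keq expr → x = -0.003616; check Q = 2620
Then remove 0.113 M of M.
Step 3:
                    A           C           M
  Initial       0.389     0.06377       0.229
  Change      -0.0161     -0.0161      0.0161
  Equil        0.3729     0.04768      0.2451
  solve Keq expr → x = 0.005366; check Q = 2620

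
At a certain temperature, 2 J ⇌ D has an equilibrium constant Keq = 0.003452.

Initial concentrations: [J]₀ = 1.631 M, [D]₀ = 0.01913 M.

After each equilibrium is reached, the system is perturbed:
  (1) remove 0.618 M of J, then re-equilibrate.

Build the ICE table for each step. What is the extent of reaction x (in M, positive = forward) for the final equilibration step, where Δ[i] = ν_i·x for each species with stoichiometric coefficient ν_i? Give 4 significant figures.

x = -0.005643 M

Q₀ = 0.007191 vs Keq = 0.003452 ⇒ Q>K, reverse
Step 1:
                   J          D
  I            1.631    0.01913
  C          0.01945  -0.009727
  E             1.65   0.009403
  solve Keq expr → x = -0.009727; check Q = 0.003452
Then remove 0.618 M of J.
Step 2:
                   J          D
  I            1.032   0.009403
  C          0.01129  -0.005643
  E            1.044   0.003761
  solve Keq expr → x = -0.005643; check Q = 0.003452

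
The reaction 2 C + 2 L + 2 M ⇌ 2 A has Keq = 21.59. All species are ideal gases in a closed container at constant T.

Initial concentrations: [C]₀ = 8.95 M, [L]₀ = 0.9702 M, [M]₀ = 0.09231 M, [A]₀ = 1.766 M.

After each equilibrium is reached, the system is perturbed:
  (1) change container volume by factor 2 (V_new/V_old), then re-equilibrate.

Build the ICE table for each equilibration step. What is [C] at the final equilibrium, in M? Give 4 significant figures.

[C]_eq = 4.507 M

Q₀ = 4.854 vs Keq = 21.59 ⇒ Q<K, forward
Step 1:
                  C         L         M         A
  I            8.95    0.9702   0.09231     1.766
  C          -0.045    -0.045    -0.045     0.045
  E           8.905    0.9252   0.04731     1.811
  solve Keq expr → x = 0.0225; check Q = 21.59
Then change container volume by factor 2 (V_new/V_old).
Step 2:
                  C         L         M         A
  I           4.452    0.4626   0.02365    0.9055
  C         0.05484   0.05484   0.05484  -0.05484
  E           4.507    0.5174    0.0785    0.8507
  solve Keq expr → x = -0.02742; check Q = 21.59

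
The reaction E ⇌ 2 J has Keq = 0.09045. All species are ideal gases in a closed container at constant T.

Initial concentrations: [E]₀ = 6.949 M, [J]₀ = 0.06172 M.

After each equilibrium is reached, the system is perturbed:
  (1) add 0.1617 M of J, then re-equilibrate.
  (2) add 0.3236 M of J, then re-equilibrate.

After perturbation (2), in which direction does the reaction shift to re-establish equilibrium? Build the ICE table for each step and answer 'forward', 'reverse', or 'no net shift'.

Q₀ = 5.4819e-04 vs Keq = 0.09045 ⇒ Q<K, forward
Step 1:
                    E           J
  Initial       6.949     0.06172
  Change      -0.3553      0.7106
  Equil         6.594      0.7723
  solve Keq expr → x = 0.3553; check Q = 0.09045
Then add 0.1617 M of J.
Step 2:
                    E           J
  Initial       6.594       0.934
  Change      0.07856     -0.1571
  Equil         6.672      0.7769
  solve Keq expr → x = -0.07856; check Q = 0.09045
Then add 0.3236 M of J.
Step 3:
                    E           J
  Initial       6.672         1.1
  Change       0.1572     -0.3145
  Equil          6.83       0.786
  solve Keq expr → x = -0.1572; check Q = 0.09045

Direction: reverse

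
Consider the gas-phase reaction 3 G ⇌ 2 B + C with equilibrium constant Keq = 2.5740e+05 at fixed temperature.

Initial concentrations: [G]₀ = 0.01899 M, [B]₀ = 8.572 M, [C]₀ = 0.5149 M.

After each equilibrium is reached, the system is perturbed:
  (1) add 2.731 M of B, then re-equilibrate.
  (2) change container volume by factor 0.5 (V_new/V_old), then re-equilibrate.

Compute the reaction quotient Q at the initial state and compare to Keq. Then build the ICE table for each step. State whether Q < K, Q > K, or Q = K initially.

Q₀ = 5.5247e+06 vs Keq = 2.5740e+05 ⇒ Q>K, reverse
Step 1:
                    G           B           C
  Initial     0.01899       8.572      0.5149
  Change      0.03331    -0.02221     -0.0111
  Equil        0.0523        8.55      0.5038
  solve Keq expr → x = -0.0111; check Q = 2.5740e+05
Then add 2.731 M of B.
Step 2:
                    G           B           C
  Initial      0.0523       11.28      0.5038
  Change      0.01044   -0.006963   -0.003482
  Equil       0.06275       11.27      0.5003
  solve Keq expr → x = -0.003482; check Q = 2.5740e+05
Then change container volume by factor 0.5 (V_new/V_old).
Step 3:
                    G           B           C
  Initial      0.1255       22.55       1.001
  Change            0           0           0
  Equil        0.1255       22.55       1.001
  solve Keq expr → x = 0; check Q = 2.5740e+05

Q₀ = 5.5247e+06; Q > K (proceeds reverse)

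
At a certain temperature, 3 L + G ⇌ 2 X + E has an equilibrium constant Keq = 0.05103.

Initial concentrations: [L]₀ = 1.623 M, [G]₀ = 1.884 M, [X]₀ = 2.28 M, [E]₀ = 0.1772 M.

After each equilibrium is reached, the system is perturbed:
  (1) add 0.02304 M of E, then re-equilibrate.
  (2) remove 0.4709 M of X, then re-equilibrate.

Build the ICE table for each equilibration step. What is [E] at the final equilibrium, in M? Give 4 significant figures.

Q₀ = 0.1144 vs Keq = 0.05103 ⇒ Q>K, reverse
Step 1:
                    L           G           X           E
  init          1.623       1.884        2.28      0.1772
  Δ            0.1683      0.0561     -0.1122     -0.0561
  eq            1.791        1.94       2.168      0.1211
  solve Keq expr → x = -0.0561; check Q = 0.05103
Then add 0.02304 M of E.
Step 2:
                    L           G           X           E
  init          1.791        1.94       2.168      0.1441
  Δ           0.03582     0.01194    -0.02388    -0.01194
  eq            1.827       1.952       2.144      0.1322
  solve Keq expr → x = -0.01194; check Q = 0.05103
Then remove 0.4709 M of X.
Step 3:
                    L           G           X           E
  init          1.827       1.952       1.673      0.1322
  Δ           -0.1015    -0.03383     0.06765     0.03383
  eq            1.726       1.918       1.741       0.166
  solve Keq expr → x = 0.03383; check Q = 0.05103

[E]_eq = 0.166 M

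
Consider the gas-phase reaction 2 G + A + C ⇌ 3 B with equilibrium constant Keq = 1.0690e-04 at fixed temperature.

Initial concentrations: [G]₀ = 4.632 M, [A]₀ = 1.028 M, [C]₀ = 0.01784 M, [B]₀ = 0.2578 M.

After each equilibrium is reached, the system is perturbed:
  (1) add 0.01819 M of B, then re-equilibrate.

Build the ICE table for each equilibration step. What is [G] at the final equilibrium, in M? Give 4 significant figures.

[G]_eq = 4.775 M

Q₀ = 0.04354 vs Keq = 1.0690e-04 ⇒ Q>K, reverse
Step 1:
                   G          A          C          B
  I            4.632      1.028    0.01784     0.2578
  C           0.1315    0.06576    0.06576    -0.1973
  E            4.764      1.094     0.0836    0.06053
  solve Keq expr → x = -0.06576; check Q = 1.0690e-04
Then add 0.01819 M of B.
Step 2:
                   G          A          C          B
  I            4.764      1.094     0.0836    0.07872
  C          0.01112   0.005559   0.005559   -0.01668
  E            4.775      1.099    0.08915    0.06205
  solve Keq expr → x = -0.005559; check Q = 1.0690e-04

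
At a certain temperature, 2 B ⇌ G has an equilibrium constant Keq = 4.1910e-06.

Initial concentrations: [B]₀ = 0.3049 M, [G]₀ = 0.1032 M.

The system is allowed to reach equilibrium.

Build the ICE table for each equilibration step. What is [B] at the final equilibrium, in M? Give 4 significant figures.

[B]_eq = 0.5113 M

Q₀ = 1.11 vs Keq = 4.1910e-06 ⇒ Q>K, reverse
Step 1:
                    B           G
  init         0.3049      0.1032
  Δ            0.2064     -0.1032
  eq           0.5113  1.0956e-06
  solve Keq expr → x = -0.1032; check Q = 4.1910e-06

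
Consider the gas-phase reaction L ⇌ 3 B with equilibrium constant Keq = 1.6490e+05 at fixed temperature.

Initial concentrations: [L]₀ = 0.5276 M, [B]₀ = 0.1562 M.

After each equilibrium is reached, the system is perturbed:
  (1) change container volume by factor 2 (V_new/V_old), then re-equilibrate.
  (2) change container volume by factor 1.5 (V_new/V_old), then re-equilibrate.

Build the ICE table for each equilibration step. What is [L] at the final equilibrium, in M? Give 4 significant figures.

[L]_eq = 1.1812e-06 M

Q₀ = 0.007223 vs Keq = 1.6490e+05 ⇒ Q<K, forward
Step 1:
                    L           B
  I            0.5276      0.1562
  C           -0.5276       1.583
  E        3.1886e-05       1.739
  solve Keq expr → x = 0.5276; check Q = 1.6490e+05
Then change container volume by factor 2 (V_new/V_old).
Step 2:
                    L           B
  I        1.5943e-05      0.8695
  C       -1.1957e-05  3.5871e-05
  E        3.9863e-06      0.8695
  solve Keq expr → x = 1.1957e-05; check Q = 1.6490e+05
Then change container volume by factor 1.5 (V_new/V_old).
Step 3:
                    L           B
  I        2.6575e-06      0.5797
  C       -1.4764e-06  4.4291e-06
  E        1.1812e-06      0.5797
  solve Keq expr → x = 1.4764e-06; check Q = 1.6490e+05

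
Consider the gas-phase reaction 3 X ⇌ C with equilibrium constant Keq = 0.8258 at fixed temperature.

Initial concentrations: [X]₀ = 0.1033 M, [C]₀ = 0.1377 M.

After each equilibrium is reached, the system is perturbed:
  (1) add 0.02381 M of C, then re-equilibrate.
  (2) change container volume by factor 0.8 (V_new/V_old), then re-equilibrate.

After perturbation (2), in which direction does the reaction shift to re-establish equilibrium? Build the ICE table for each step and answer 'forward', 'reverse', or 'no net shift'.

Q₀ = 124.9 vs Keq = 0.8258 ⇒ Q>K, reverse
Step 1:
                   X          C
  init        0.1033     0.1377
  Δ           0.2769   -0.09231
  eq          0.3802    0.04539
  solve Keq expr → x = -0.09231; check Q = 0.8258
Then add 0.02381 M of C.
Step 2:
                   X          C
  init        0.3802     0.0692
  Δ          0.03291   -0.01097
  eq          0.4131    0.05823
  solve Keq expr → x = -0.01097; check Q = 0.8258
Then change container volume by factor 0.8 (V_new/V_old).
Step 3:
                   X          C
  init        0.5164    0.07279
  Δ         -0.04356    0.01452
  eq          0.4729    0.08731
  solve Keq expr → x = 0.01452; check Q = 0.8258

Direction: forward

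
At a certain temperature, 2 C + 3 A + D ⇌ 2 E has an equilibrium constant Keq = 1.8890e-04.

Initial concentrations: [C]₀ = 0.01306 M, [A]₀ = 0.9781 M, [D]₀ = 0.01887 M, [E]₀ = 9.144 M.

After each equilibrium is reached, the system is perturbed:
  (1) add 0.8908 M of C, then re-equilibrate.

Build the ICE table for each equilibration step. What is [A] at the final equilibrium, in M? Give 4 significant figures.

[A]_eq = 8.994 M

Q₀ = 2.7763e+07 vs Keq = 1.8890e-04 ⇒ Q>K, reverse
Step 1:
                    C           A           D           E
  Initial     0.01306      0.9781     0.01887       9.144
  Change        5.539       8.308       2.769      -5.539
  Equil         5.552       9.286       2.788       3.605
  solve Keq expr → x = -2.769; check Q = 1.8890e-04
Then add 0.8908 M of C.
Step 2:
                    C           A           D           E
  Initial       6.442       9.286       2.788       3.605
  Change      -0.1945     -0.2917    -0.09724      0.1945
  Equil         6.248       8.994       2.691         3.8
  solve Keq expr → x = 0.09724; check Q = 1.8890e-04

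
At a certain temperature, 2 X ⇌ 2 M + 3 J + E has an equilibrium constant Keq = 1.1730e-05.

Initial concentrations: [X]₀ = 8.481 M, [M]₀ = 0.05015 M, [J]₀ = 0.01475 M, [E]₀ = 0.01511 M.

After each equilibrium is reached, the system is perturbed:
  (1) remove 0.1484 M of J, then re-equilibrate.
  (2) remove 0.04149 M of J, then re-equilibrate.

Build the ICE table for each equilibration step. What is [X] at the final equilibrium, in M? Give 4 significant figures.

[X]_eq = 8.155 M

Q₀ = 1.6955e-12 vs Keq = 1.1730e-05 ⇒ Q<K, forward
Step 1:
                    X           M           J           E
  Initial       8.481     0.05015     0.01475     0.01511
  Change      -0.2528      0.2528      0.3792      0.1264
  Equil         8.228       0.303       0.394      0.1415
  solve Keq expr → x = 0.1264; check Q = 1.1730e-05
Then remove 0.1484 M of J.
Step 2:
                    X           M           J           E
  Initial       8.228       0.303      0.2456      0.1415
  Change     -0.05609     0.05609     0.08414     0.02805
  Equil         8.172       0.359      0.3297      0.1696
  solve Keq expr → x = 0.02805; check Q = 1.1730e-05
Then remove 0.04149 M of J.
Step 3:
                    X           M           J           E
  Initial       8.172       0.359      0.2882      0.1696
  Change     -0.01716     0.01716     0.02573    0.008578
  Equil         8.155      0.3762      0.3139      0.1781
  solve Keq expr → x = 0.008578; check Q = 1.1730e-05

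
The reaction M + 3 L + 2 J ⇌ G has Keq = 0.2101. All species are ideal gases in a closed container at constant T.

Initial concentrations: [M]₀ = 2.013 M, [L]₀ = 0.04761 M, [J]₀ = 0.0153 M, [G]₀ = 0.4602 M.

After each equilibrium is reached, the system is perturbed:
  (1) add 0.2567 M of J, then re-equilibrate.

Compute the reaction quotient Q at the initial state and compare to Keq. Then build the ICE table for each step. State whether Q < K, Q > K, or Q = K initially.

Q₀ = 9.0495e+06 vs Keq = 0.2101 ⇒ Q>K, reverse
Step 1:
                  M         L         J         G
  init        2.013   0.04761    0.0153    0.4602
  Δ           0.301     0.903     0.602    -0.301
  eq          2.314    0.9507    0.6173    0.1592
  solve Keq expr → x = -0.301; check Q = 0.2101
Then add 0.2567 M of J.
Step 2:
                  M         L         J         G
  init        2.314    0.9507     0.874    0.1592
  Δ        -0.03327  -0.09981  -0.06654   0.03327
  eq          2.281    0.8508    0.8075    0.1925
  solve Keq expr → x = 0.03327; check Q = 0.2101

Q₀ = 9.0495e+06; Q > K (proceeds reverse)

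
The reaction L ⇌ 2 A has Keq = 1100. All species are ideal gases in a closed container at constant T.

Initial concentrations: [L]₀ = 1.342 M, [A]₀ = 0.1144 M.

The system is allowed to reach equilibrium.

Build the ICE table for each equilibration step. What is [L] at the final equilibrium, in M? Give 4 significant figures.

Q₀ = 0.009752 vs Keq = 1100 ⇒ Q<K, forward
Step 1:
                  L         A
  I           1.342    0.1144
  C          -1.335      2.67
  E        0.007048     2.784
  solve Keq expr → x = 1.335; check Q = 1100

[L]_eq = 0.007048 M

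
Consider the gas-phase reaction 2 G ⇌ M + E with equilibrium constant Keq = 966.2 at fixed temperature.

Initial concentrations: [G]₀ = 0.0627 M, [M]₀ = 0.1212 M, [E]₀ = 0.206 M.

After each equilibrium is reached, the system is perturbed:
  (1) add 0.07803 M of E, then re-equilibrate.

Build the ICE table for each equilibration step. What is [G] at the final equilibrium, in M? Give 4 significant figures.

Q₀ = 6.351 vs Keq = 966.2 ⇒ Q<K, forward
Step 1:
                   G          M          E
  I           0.0627     0.1212      0.206
  C         -0.05668    0.02834    0.02834
  E         0.006022     0.1495     0.2343
  solve Keq expr → x = 0.02834; check Q = 966.2
Then add 0.07803 M of E.
Step 2:
                   G          M          E
  I         0.006022     0.1495     0.3124
  C       9.1501e-04 -4.5750e-04 -4.5750e-04
  E         0.006937     0.1491     0.3119
  solve Keq expr → x = -4.5750e-04; check Q = 966.2

[G]_eq = 0.006937 M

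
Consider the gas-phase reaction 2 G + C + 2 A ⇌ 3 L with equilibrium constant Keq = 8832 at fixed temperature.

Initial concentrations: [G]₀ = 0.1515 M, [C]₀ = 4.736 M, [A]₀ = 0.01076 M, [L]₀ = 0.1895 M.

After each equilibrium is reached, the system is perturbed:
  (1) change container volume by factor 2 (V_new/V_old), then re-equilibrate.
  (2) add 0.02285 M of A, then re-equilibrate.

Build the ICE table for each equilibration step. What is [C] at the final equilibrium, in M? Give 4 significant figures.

[C]_eq = 2.357 M

Q₀ = 540.7 vs Keq = 8832 ⇒ Q<K, forward
Step 1:
                   G          C          A          L
  Initial     0.1515      4.736    0.01076     0.1895
  Change   -0.007694  -0.003847  -0.007694    0.01154
  Equil       0.1438      4.732   0.003066      0.201
  solve Keq expr → x = 0.003847; check Q = 8832
Then change container volume by factor 2 (V_new/V_old).
Step 2:
                   G          C          A          L
  Initial     0.0719      2.366   0.001533     0.1005
  Change    0.001382 6.9111e-04   0.001382  -0.002073
  Equil      0.07329      2.367   0.002915    0.09845
  solve Keq expr → x = -6.9111e-04; check Q = 8832
Then add 0.02285 M of A.
Step 3:
                   G          C          A          L
  Initial    0.07329      2.367    0.02577    0.09845
  Change    -0.01982  -0.009908   -0.01982    0.02973
  Equil      0.05347      2.357   0.005948     0.1282
  solve Keq expr → x = 0.009908; check Q = 8832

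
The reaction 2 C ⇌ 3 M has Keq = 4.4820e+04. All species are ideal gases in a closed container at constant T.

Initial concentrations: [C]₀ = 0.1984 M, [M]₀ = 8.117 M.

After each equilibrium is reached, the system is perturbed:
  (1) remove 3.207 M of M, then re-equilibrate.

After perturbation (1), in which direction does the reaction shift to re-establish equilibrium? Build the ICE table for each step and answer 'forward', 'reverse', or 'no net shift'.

Q₀ = 1.3586e+04 vs Keq = 4.4820e+04 ⇒ Q<K, forward
Step 1:
                   C          M
  init        0.1984      8.117
  Δ         -0.08654     0.1298
  eq          0.1119      8.247
  solve Keq expr → x = 0.04327; check Q = 4.4820e+04
Then remove 3.207 M of M.
Step 2:
                   C          M
  init        0.1119       5.04
  Δ         -0.05706    0.08558
  eq         0.05481      5.125
  solve Keq expr → x = 0.02853; check Q = 4.4820e+04

Direction: forward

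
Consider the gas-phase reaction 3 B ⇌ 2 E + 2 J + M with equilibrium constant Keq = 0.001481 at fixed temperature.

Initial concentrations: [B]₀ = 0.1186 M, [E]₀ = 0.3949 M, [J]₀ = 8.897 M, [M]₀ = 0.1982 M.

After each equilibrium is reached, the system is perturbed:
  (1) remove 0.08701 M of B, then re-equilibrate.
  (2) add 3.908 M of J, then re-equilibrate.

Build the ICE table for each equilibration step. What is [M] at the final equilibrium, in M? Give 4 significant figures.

Q₀ = 1467 vs Keq = 0.001481 ⇒ Q>K, reverse
Step 1:
                  B         E         J         M
  Initial    0.1186    0.3949     8.897    0.1982
  Change     0.5581   -0.3721   -0.3721    -0.186
  Equil      0.6767    0.0228     8.525   0.01215
  solve Keq expr → x = -0.186; check Q = 0.001481
Then remove 0.08701 M of B.
Step 2:
                  B         E         J         M
  Initial    0.5897    0.0228     8.525   0.01215
  Change   0.004263 -0.002842 -0.002842 -0.001421
  Equil       0.594   0.01996     8.522   0.01073
  solve Keq expr → x = -0.001421; check Q = 0.001481
Then add 3.908 M of J.
Step 3:
                  B         E         J         M
  Initial     0.594   0.01996     12.43   0.01073
  Change    0.00655 -0.004367 -0.004367 -0.002183
  Equil      0.6006   0.01559     12.43  0.008546
  solve Keq expr → x = -0.002183; check Q = 0.001481

[M]_eq = 0.008546 M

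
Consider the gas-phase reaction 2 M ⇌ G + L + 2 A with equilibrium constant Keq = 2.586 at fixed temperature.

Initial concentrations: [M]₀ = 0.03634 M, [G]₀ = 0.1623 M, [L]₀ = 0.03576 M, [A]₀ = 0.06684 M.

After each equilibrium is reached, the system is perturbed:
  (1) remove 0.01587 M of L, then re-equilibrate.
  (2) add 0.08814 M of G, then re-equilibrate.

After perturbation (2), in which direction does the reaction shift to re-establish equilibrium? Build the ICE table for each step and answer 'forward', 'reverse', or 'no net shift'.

Direction: reverse

Q₀ = 0.01963 vs Keq = 2.586 ⇒ Q<K, forward
Step 1:
                   M          G          L          A
  I          0.03634     0.1623    0.03576    0.06684
  C         -0.03057    0.01529    0.01529    0.03057
  E         0.005767     0.1776    0.05105    0.09741
  solve Keq expr → x = 0.01529; check Q = 2.586
Then remove 0.01587 M of L.
Step 2:
                   M          G          L          A
  I         0.005767     0.1776    0.03518    0.09741
  C       -8.9868e-04 4.4934e-04 4.4934e-04 8.9868e-04
  E         0.004869      0.178    0.03563    0.09831
  solve Keq expr → x = 4.4934e-04; check Q = 2.586
Then add 0.08814 M of G.
Step 3:
                   M          G          L          A
  I         0.004869     0.2662    0.03563    0.09831
  C       9.7912e-04 -4.8956e-04 -4.8956e-04 -9.7912e-04
  E         0.005848     0.2657    0.03514    0.09733
  solve Keq expr → x = -4.8956e-04; check Q = 2.586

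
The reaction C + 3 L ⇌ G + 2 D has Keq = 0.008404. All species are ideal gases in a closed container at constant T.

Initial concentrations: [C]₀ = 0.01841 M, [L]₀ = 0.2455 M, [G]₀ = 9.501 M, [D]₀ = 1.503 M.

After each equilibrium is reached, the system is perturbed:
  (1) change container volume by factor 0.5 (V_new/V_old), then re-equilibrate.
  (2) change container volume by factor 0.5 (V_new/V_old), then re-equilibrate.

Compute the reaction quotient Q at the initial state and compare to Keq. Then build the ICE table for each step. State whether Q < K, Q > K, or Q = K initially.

Q₀ = 7.8791e+04; Q > K (proceeds reverse)

Q₀ = 7.8791e+04 vs Keq = 0.008404 ⇒ Q>K, reverse
Step 1:
                   C          L          G          D
  Initial    0.01841     0.2455      9.501      1.503
  Change       0.704      2.112     -0.704     -1.408
  Equil       0.7224      2.357      8.797    0.09508
  solve Keq expr → x = -0.704; check Q = 0.008404
Then change container volume by factor 0.5 (V_new/V_old).
Step 2:
                   C          L          G          D
  Initial      1.445      4.715      17.59     0.1902
  Change    -0.03347    -0.1004    0.03347    0.06694
  Equil        1.411      4.614      17.63     0.2571
  solve Keq expr → x = 0.03347; check Q = 0.008404
Then change container volume by factor 0.5 (V_new/V_old).
Step 3:
                   C          L          G          D
  Initial      2.823      9.229      35.26     0.5142
  Change    -0.08567     -0.257    0.08567     0.1713
  Equil        2.737      8.972      35.34     0.6856
  solve Keq expr → x = 0.08567; check Q = 0.008404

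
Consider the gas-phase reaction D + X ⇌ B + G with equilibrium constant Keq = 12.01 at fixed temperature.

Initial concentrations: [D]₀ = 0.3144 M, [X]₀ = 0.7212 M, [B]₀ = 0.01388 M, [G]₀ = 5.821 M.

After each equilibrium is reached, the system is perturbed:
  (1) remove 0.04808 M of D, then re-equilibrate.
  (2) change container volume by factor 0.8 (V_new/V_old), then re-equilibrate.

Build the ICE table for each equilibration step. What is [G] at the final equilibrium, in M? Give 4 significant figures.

Q₀ = 0.3563 vs Keq = 12.01 ⇒ Q<K, forward
Step 1:
                  D         X         B         G
  init       0.3144    0.7212   0.01388     5.821
  Δ           -0.16     -0.16      0.16      0.16
  eq         0.1544    0.5612    0.1739     5.981
  solve Keq expr → x = 0.16; check Q = 12.01
Then remove 0.04808 M of D.
Step 2:
                  D         X         B         G
  init       0.1063    0.5612    0.1739     5.981
  Δ         0.02247   0.02247  -0.02247  -0.02247
  eq         0.1287    0.5836    0.1515     5.959
  solve Keq expr → x = -0.02247; check Q = 12.01
Then change container volume by factor 0.8 (V_new/V_old).
Step 3:
                  D         X         B         G
  init       0.1609    0.7295    0.1893     7.448
  Δ               0         0         0         0
  eq         0.1609    0.7295    0.1893     7.448
  solve Keq expr → x = 0; check Q = 12.01

[G]_eq = 7.448 M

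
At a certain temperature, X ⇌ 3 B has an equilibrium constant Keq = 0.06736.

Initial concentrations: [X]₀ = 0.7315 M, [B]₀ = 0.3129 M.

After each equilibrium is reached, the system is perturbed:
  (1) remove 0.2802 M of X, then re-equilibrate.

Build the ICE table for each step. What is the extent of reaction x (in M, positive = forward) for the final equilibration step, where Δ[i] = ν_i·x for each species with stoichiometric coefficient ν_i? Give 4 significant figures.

x = -0.0172 M

Q₀ = 0.04188 vs Keq = 0.06736 ⇒ Q<K, forward
Step 1:
                   X          B
  I           0.7315     0.3129
  C         -0.01695    0.05086
  E           0.7145     0.3638
  solve Keq expr → x = 0.01695; check Q = 0.06736
Then remove 0.2802 M of X.
Step 2:
                   X          B
  I           0.4343     0.3638
  C           0.0172    -0.0516
  E           0.4515     0.3122
  solve Keq expr → x = -0.0172; check Q = 0.06736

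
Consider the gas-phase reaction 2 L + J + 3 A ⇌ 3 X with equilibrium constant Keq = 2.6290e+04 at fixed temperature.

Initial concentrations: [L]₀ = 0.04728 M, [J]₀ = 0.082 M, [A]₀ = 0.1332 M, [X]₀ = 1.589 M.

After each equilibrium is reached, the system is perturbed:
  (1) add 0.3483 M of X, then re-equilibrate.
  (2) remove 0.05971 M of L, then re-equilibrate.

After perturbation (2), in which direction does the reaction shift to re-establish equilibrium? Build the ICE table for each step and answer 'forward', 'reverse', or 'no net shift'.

Q₀ = 9.2617e+06 vs Keq = 2.6290e+04 ⇒ Q>K, reverse
Step 1:
                  L         J         A         X
  Initial   0.04728     0.082    0.1332     1.589
  Change     0.1159   0.05794    0.1738   -0.1738
  Equil      0.1632    0.1399     0.307     1.415
  solve Keq expr → x = -0.05794; check Q = 2.6290e+04
Then add 0.3483 M of X.
Step 2:
                  L         J         A         X
  Initial    0.1632    0.1399     0.307     1.763
  Change    0.02095   0.01048   0.03143  -0.03143
  Equil      0.1841    0.1504    0.3384     1.732
  solve Keq expr → x = -0.01048; check Q = 2.6290e+04
Then remove 0.05971 M of L.
Step 3:
                  L         J         A         X
  Initial    0.1244    0.1504    0.3384     1.732
  Change    0.02362   0.01181   0.03544  -0.03544
  Equil       0.148    0.1622    0.3739     1.697
  solve Keq expr → x = -0.01181; check Q = 2.6290e+04

Direction: reverse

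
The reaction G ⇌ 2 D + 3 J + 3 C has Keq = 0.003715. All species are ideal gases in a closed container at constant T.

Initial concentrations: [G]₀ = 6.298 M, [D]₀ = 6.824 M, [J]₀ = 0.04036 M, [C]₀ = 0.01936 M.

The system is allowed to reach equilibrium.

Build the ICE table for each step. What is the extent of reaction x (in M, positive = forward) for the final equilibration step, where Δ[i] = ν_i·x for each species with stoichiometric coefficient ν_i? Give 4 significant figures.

Q₀ = 3.5273e-09 vs Keq = 0.003715 ⇒ Q<K, forward
Step 1:
                   G          D          J          C
  Initial      6.298      6.824    0.04036    0.01936
  Change    -0.08314     0.1663     0.2494     0.2494
  Equil        6.215       6.99     0.2898     0.2688
  solve Keq expr → x = 0.08314; check Q = 0.003715

x = 0.08314 M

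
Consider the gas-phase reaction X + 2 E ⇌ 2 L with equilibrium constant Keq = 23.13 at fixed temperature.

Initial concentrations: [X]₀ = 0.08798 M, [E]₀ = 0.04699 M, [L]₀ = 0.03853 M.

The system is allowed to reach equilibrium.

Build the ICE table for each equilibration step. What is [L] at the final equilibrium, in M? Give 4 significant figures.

[L]_eq = 0.0496 M

Q₀ = 7.642 vs Keq = 23.13 ⇒ Q<K, forward
Step 1:
                    X           E           L
  I           0.08798     0.04699     0.03853
  C         -0.005536    -0.01107     0.01107
  E           0.08244     0.03592      0.0496
  solve Keq expr → x = 0.005536; check Q = 23.13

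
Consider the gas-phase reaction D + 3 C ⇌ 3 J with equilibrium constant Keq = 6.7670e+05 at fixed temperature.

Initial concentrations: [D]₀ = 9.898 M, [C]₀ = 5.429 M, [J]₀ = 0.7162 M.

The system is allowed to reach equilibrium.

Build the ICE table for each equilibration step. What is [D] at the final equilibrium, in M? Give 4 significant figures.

Q₀ = 2.3195e-04 vs Keq = 6.7670e+05 ⇒ Q<K, forward
Step 1:
                    D           C           J
  init          9.898       5.429      0.7162
  Δ            -1.798      -5.394       5.394
  eq              8.1     0.03466       6.111
  solve Keq expr → x = 1.798; check Q = 6.7670e+05

[D]_eq = 8.1 M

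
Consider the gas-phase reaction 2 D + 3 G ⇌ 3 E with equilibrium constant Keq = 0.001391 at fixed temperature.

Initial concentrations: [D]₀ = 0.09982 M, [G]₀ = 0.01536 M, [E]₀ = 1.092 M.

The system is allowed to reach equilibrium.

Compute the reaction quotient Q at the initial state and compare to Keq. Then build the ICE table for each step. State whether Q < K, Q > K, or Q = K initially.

Q₀ = 3.6063e+07 vs Keq = 0.001391 ⇒ Q>K, reverse
Step 1:
                  D         G         E
  Initial   0.09982   0.01536     1.092
  Change      0.665    0.9974   -0.9974
  Equil      0.7648     1.013   0.09455
  solve Keq expr → x = -0.3325; check Q = 0.001391

Q₀ = 3.6063e+07; Q > K (proceeds reverse)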